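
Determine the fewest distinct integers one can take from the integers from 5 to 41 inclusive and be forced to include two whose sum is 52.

23

A set avoiding the sum 52 can contain at most one of each pair {x, 52−x}, plus the 7 elements whose complement lies outside the range or equal to its own complement.
The integers 5, …, 26 (22 of them) are such a set: any two sum to at least 5+6 = 11 and at most 25+26 = 51 < 52.
By pigeonhole, any 23rd integer completes one of the 15 pairs, so 23 choices force a sum of 52.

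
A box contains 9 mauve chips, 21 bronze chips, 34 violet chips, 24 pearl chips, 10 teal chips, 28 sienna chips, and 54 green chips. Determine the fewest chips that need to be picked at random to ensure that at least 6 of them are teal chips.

176

In the worst case for collecting teal chips, every non-teal chip comes out first.
There are 9 + 21 + 34 + 24 + 28 + 54 = 170 non-teal chips altogether.
After those, each further chip must be teal, so 170 + 6 = 176 draws guarantee 6 teal chips.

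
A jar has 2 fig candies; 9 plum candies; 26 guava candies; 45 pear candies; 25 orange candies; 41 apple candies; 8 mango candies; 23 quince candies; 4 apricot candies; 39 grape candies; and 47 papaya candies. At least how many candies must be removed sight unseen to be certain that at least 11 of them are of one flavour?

94

Pigeonhole: the 11 flavours are the holes; the candies drawn are the pigeons.
To avoid 11 of any one flavour, the worst case takes at most 10 of each flavour, or every candy of a flavour that has fewer than 10.
That gives 2 + 9 + 10 + 10 + 10 + 10 + 8 + 10 + 4 + 10 + 10 = 93 candies with no flavour reaching 11.
The next candy forces some flavour to 11, so 93 + 1 = 94.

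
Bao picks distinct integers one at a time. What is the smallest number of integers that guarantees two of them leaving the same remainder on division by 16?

17

By pigeonhole, the 16 residue classes mod 16 are the pigeonholes.
With 16 integers one could put 1 in each residue class and have no class reach 2.
The 17th integer pushes some class to 2, so 16·1 + 1 = 17.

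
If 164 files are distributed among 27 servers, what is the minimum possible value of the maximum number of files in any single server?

The 27 servers are the holes and the 164 files are the pigeons.
If every server held at most 6 files, the total would be at most 27 × 6 = 162, which is less than 164.
So some server holds at least ⌈164/27⌉ = 7 files.

7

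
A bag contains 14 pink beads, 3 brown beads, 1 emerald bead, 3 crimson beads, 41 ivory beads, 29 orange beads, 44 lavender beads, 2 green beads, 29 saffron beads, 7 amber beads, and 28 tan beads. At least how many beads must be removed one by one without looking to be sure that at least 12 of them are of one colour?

An adversary could hand out at most 11 beads per colour (5 colours run out sooner): 11 + 3 + 1 + 3 + 11 + 11 + 11 + 2 + 11 + 7 + 11 = 82 beads and still no colour has 12.
By the pigeonhole principle, one more bead lands in a colour already at 11, so 83 draws are enough and 82 are not.

83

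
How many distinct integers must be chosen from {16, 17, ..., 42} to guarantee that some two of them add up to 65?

18

A set avoiding the sum 65 can contain at most one of each pair {x, 65−x}, plus the 7 elements whose complement lies outside the range.
The integers 16, …, 32 (17 of them) are such a set: any two sum to at least 16+17 = 33 and at most 31+32 = 63 < 65.
By pigeonhole, any 18th integer completes one of the 10 pairs, so 18 choices force a sum of 65.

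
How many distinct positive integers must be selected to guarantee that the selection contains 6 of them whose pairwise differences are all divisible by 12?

61

Integers whose pairwise differences are multiples of 12 are exactly those sharing a remainder mod 12. Pigeonhole: the 12 residue classes mod 12 are the pigeonholes.
With 60 integers one could put 5 in each residue class and have no class reach 6.
The 61st integer pushes some class to 6, so 12·5 + 1 = 61.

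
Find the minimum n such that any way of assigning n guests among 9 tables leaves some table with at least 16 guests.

With 135 guests one could put exactly 15 in each of the 9 tables, and no table would reach 16.
By the pigeonhole principle, one more guest must land in a table that already has 15, giving it 16.
So 9 × 15 + 1 = 136 guests are required.

136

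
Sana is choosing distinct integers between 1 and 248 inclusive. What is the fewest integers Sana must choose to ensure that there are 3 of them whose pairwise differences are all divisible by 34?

Integers whose pairwise differences are multiples of 34 are exactly those sharing a remainder mod 34. Pigeonhole: the 34 residue classes mod 34 are the pigeonholes.
With 68 integers one could put 2 in each residue class and have no class reach 3.
The 69th integer pushes some class to 3, so 34·2 + 1 = 69.

69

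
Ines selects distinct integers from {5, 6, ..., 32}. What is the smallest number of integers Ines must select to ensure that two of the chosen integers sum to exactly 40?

Two chosen integers sum to 40 exactly when both halves of some pair {x, 40−x} with 8 ≤ x ≤ 40−x ≤ 32 are chosen — 12 such pairs.
The remaining 4 elements (those with no distinct partner in range) can never complete a 40-sum, so the worst case takes all of them and one from each pair: 4 + 12 = 16.
The 17th integer has to be the second member of some pair, so 16 + 1 = 17.

17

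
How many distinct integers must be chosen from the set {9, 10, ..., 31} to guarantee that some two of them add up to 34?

16

A set avoiding the sum 34 can contain at most one of each pair {x, 34−x}, plus the 7 elements whose complement lies outside the range or equal to its own complement.
The integers 17, …, 31 (15 of them) are such a set: any two sum to at least 17+18 = 35 > 34.
Any 16th integer completes one of the 8 pairs, so 16 choices force a sum of 34.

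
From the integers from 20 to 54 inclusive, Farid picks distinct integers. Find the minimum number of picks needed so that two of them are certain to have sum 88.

26

Group the elements by complementary pair {x, 88−x}: {34,54}, {35,53}, {36,52}, …, giving 10 two-element pairs, the single value 44 (it cannot pair with itself since the integers are distinct), and 14 integers whose partner 88−x falls outside [20,54].
Treating each of those 25 groups as a pigeonhole, one can pick one integer per group — 25 integers — with no two summing to 88.
The 26th integer lands in an occupied pair, forcing a sum of 88.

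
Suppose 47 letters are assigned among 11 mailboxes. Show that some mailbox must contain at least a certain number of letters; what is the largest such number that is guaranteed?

The 11 mailboxes are the holes and the 47 letters are the pigeons.
If every mailbox held at most 4 letters, the total would be at most 11 × 4 = 44, which is less than 47.
So some mailbox holds at least ⌈47/11⌉ = 5 letters.

5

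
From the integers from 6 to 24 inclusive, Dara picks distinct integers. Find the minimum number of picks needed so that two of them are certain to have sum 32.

12

Group the elements by complementary pair {x, 32−x}: {8,24}, {9,23}, {10,22}, …, giving 8 two-element pairs, the single value 16 (it cannot pair with itself since the integers are distinct), and 2 integers whose partner 32−x falls outside [6,24].
Treating each of those 11 groups as a pigeonhole, one can pick one integer per group — 11 integers — with no two summing to 32.
The 12th integer lands in an occupied pair, forcing a sum of 32.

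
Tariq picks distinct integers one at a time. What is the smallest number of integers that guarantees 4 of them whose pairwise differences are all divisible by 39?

Integers whose pairwise differences are multiples of 39 are exactly those sharing a remainder mod 39. The 39 residue classes mod 39 are the pigeonholes.
With 117 integers one could put 3 in each residue class and have no class reach 4.
The 118th integer pushes some class to 4, so 39·3 + 1 = 118.

118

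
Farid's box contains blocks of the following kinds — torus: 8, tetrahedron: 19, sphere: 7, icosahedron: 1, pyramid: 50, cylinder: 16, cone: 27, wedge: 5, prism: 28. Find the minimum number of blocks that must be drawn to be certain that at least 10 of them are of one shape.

The 9 shapes are the holes; the blocks drawn are the pigeons.
To avoid 10 of any one shape, the worst case takes at most 9 of each shape, or every block of a shape that has fewer than 9.
That gives 8 + 9 + 7 + 1 + 9 + 9 + 9 + 5 + 9 = 66 blocks with no shape reaching 10.
The next block forces some shape to 10, so 66 + 1 = 67.

67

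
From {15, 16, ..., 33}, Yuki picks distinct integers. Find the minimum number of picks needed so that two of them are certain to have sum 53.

Two chosen integers sum to 53 exactly when both halves of some pair {x, 53−x} with 20 ≤ x ≤ 53−x ≤ 33 are chosen — 7 such pairs.
The remaining 5 elements (those with no distinct partner in range) can never complete a 53-sum, so the worst case takes all of them and one from each pair: 5 + 7 = 12.
By the pigeonhole principle, the 13th integer has to be the second member of some pair, so 12 + 1 = 13.

13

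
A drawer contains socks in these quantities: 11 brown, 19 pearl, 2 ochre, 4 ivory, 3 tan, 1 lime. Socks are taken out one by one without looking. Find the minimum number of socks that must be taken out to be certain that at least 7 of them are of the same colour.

Pigeonhole: put each drawn sock into a box by colour. The largest draw with every box below 7 takes min(count, 6) from each colour; colours with fewer than 6 contribute all they have.
Σ min(cᵢ, 6) = 6 + 6 + 2 + 4 + 3 + 1 = 22.
Draw number 22 + 1 = 23 must push one box to 7.

23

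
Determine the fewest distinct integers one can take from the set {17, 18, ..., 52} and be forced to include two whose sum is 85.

Two chosen integers sum to 85 exactly when both halves of some pair {x, 85−x} with 33 ≤ x ≤ 85−x ≤ 52 are chosen — 10 such pairs.
The remaining 16 elements (those with no distinct partner in range) can never complete a 85-sum, so the worst case takes all of them and one from each pair: 16 + 10 = 26.
The 27th integer has to be the second member of some pair, so 26 + 1 = 27.

27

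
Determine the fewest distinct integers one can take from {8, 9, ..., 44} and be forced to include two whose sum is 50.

21

A set avoiding the sum 50 can contain at most one of each pair {x, 50−x}, plus the 3 elements whose complement lies outside the range or equal to its own complement.
The integers 25, …, 44 (20 of them) are such a set: any two sum to at least 25+26 = 51 > 50.
By the pigeonhole principle, any 21st integer completes one of the 17 pairs, so 21 choices force a sum of 50.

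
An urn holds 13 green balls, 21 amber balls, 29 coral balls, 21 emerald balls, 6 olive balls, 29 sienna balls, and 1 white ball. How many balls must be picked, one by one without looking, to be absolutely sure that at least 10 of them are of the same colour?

Put each drawn ball into a box by colour. The largest draw with every box below 10 takes min(count, 9) from each colour; colours with fewer than 9 contribute all they have.
Σ min(cᵢ, 9) = 9 + 9 + 9 + 9 + 6 + 9 + 1 = 52.
Draw number 52 + 1 = 53 must push one box to 10.

53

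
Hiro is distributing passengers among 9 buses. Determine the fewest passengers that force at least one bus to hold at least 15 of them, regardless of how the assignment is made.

127

With 126 passengers one could put exactly 14 in each of the 9 buses, and no bus would reach 15.
Pigeonhole: one more passenger must land in a bus that already has 14, giving it 15.
So 9 × 14 + 1 = 127 passengers are required.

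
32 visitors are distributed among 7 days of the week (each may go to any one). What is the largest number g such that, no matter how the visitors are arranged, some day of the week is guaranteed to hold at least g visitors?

5

The 7 days of the week are the holes and the 32 visitors are the pigeons.
If every day of the week held at most 4 visitors, the total would be at most 7 × 4 = 28, which is less than 32.
So some day of the week holds at least ⌈32/7⌉ = 5 visitors.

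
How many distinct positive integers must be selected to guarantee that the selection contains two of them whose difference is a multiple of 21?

22

Integers whose pairwise differences are multiples of 21 are exactly those sharing a remainder mod 21. The 21 residue classes mod 21 are the pigeonholes.
With 21 integers one could put 1 in each residue class and have no class reach 2.
The 22nd integer pushes some class to 2, so 21·1 + 1 = 22.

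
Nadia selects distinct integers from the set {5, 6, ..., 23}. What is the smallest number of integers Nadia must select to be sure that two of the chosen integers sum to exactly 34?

14

Group the elements by complementary pair {x, 34−x}: {11,23}, {12,22}, {13,21}, …, giving 6 two-element pairs, the single value 17 (it cannot pair with itself since the integers are distinct), and 6 integers whose partner 34−x falls outside [5,23].
By pigeonhole, treating each of those 13 groups as a pigeonhole, one can pick one integer per group — 13 integers — with no two summing to 34.
The 14th integer lands in an occupied pair, forcing a sum of 34.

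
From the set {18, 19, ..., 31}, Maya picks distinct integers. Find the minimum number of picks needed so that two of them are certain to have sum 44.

11

A set avoiding the sum 44 can contain at most one of each pair {x, 44−x}, plus the 6 elements whose complement lies outside the range or equal to its own complement.
The integers 22, …, 31 (10 of them) are such a set: any two sum to at least 22+23 = 45 > 44.
Any 11th integer completes one of the 4 pairs, so 11 choices force a sum of 44.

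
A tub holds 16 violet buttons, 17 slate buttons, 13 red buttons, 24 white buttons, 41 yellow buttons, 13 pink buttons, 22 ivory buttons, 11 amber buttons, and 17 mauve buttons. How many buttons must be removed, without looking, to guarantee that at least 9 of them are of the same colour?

Put each drawn button into a box by colour. The largest draw with every box below 9 takes min(count, 8) from each colour.
Σ min(cᵢ, 8) = 8 + 8 + 8 + 8 + 8 + 8 + 8 + 8 + 8 = 72.
Draw number 72 + 1 = 73 must push one box to 9.

73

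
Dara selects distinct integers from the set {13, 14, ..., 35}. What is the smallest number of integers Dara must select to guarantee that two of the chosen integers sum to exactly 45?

14

A set avoiding the sum 45 can contain at most one of each pair {x, 45−x}, plus the 3 elements whose complement lies outside the range.
The integers 23, …, 35 (13 of them) are such a set: any two sum to at least 23+24 = 47 > 45.
Pigeonhole: any 14th integer completes one of the 10 pairs, so 14 choices force a sum of 45.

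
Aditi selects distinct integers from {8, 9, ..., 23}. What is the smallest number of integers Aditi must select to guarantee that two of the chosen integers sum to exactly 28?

Two chosen integers sum to 28 exactly when both halves of some pair {x, 28−x} with 8 ≤ x ≤ 28−x ≤ 20 are chosen — 6 such pairs.
The remaining 4 elements (those with no distinct partner in range) can never complete a 28-sum, so the worst case takes all of them and one from each pair: 4 + 6 = 10.
By the pigeonhole principle, the 11th integer has to be the second member of some pair, so 10 + 1 = 11.

11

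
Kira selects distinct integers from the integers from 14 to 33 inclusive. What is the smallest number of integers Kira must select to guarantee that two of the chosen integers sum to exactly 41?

A set avoiding the sum 41 can contain at most one of each pair {x, 41−x}, plus the 6 elements whose complement lies outside the range.
The integers 21, …, 33 (13 of them) are such a set: any two sum to at least 21+22 = 43 > 41.
By pigeonhole, any 14th integer completes one of the 7 pairs, so 14 choices force a sum of 41.

14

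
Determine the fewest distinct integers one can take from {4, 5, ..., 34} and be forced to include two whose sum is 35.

A set avoiding the sum 35 can contain at most one of each pair {x, 35−x}, plus the 3 elements whose complement lies outside the range.
The integers 18, …, 34 (17 of them) are such a set: any two sum to at least 18+19 = 37 > 35.
By pigeonhole, any 18th integer completes one of the 14 pairs, so 18 choices force a sum of 35.

18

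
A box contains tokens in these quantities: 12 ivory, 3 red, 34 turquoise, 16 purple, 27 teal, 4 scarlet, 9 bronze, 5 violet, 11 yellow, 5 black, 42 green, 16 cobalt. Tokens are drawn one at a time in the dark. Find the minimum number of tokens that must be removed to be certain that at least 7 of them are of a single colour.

66

An adversary could hand out at most 6 tokens per colour (4 colours run out sooner): 6 + 3 + 6 + 6 + 6 + 4 + 6 + 5 + 6 + 5 + 6 + 6 = 65 tokens and still no colour has 7.
Pigeonhole: one more token lands in a colour already at 6, so 66 draws are enough and 65 are not.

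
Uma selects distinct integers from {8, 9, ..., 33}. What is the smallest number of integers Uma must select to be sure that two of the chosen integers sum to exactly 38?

Two chosen integers sum to 38 exactly when both halves of some pair {x, 38−x} with 8 ≤ x ≤ 38−x ≤ 30 are chosen — 11 such pairs.
The remaining 4 elements (those with no distinct partner in range) can never complete a 38-sum, so the worst case takes all of them and one from each pair: 4 + 11 = 15.
The 16th integer has to be the second member of some pair, so 15 + 1 = 16.

16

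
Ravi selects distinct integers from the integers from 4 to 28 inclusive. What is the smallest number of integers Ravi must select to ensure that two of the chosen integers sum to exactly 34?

Group the elements by complementary pair {x, 34−x}: {6,28}, {7,27}, {8,26}, …, giving 11 two-element pairs; the single value 17 (it cannot pair with itself since the integers are distinct); and 2 integers whose partner 34−x falls outside [4,28].
By the pigeonhole principle, treating each of those 14 groups as a pigeonhole, one can pick one integer per group — 14 integers — with no two summing to 34.
The 15th integer lands in an occupied pair, forcing a sum of 34.

15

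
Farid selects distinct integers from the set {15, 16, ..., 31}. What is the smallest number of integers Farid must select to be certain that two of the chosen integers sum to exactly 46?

Two chosen integers sum to 46 exactly when both halves of some pair {x, 46−x} with 15 ≤ x ≤ 46−x ≤ 31 are chosen — 8 such pairs.
The remaining 1 element (those with no distinct partner in range) can never complete a 46-sum, so the worst case takes all of them and one from each pair: 1 + 8 = 9.
Pigeonhole: the 10th integer has to be the second member of some pair, so 9 + 1 = 10.

10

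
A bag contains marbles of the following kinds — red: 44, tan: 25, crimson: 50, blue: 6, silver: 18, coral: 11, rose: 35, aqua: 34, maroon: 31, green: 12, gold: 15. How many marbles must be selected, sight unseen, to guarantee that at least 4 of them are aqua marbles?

251

In the worst case for collecting aqua marbles, every non-aqua marble comes out first.
There are 44 + 25 + 50 + 6 + 18 + 11 + 35 + 31 + 12 + 15 = 247 non-aqua marbles altogether.
After those, each further marble must be aqua, so 247 + 4 = 251 draws guarantee 4 aqua marbles.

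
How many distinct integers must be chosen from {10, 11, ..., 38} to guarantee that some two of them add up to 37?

Group the elements by complementary pair {x, 37−x}: {10,27}, {11,26}, {12,25}, …, giving 9 two-element pairs and 11 integers whose partner 37−x falls outside [10,38].
Treating each of those 20 groups as a pigeonhole, one can pick one integer per group — 20 integers — with no two summing to 37.
The 21st integer lands in an occupied pair, forcing a sum of 37.

21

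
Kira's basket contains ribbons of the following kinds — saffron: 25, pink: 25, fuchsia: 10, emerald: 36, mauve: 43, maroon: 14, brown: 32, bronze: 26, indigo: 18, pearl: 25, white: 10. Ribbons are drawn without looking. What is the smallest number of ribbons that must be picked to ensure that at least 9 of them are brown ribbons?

241

In the worst case for collecting brown ribbons, every non-brown ribbon comes out first.
There are 25 + 25 + 10 + 36 + 43 + 14 + 26 + 18 + 25 + 10 = 232 non-brown ribbons altogether.
After those, each further ribbon must be brown, so 232 + 9 = 241 draws guarantee 9 brown ribbons.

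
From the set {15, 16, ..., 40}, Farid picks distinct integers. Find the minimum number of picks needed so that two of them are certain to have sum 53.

A set avoiding the sum 53 can contain at most one of each pair {x, 53−x}, plus the 2 elements whose complement lies outside the range.
The integers 27, …, 40 (14 of them) are such a set: any two sum to at least 27+28 = 55 > 53.
Any 15th integer completes one of the 12 pairs, so 15 choices force a sum of 53.

15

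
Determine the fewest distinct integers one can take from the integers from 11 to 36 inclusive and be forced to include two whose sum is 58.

20

Two chosen integers sum to 58 exactly when both halves of some pair {x, 58−x} with 22 ≤ x ≤ 58−x ≤ 36 are chosen — 7 such pairs.
The remaining 12 elements (those with no distinct partner in range) can never complete a 58-sum, so the worst case takes all of them and one from each pair: 12 + 7 = 19.
By pigeonhole, the 20th integer has to be the second member of some pair, so 19 + 1 = 20.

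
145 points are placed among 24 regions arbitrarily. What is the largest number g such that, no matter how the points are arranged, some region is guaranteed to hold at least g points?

By the pigeonhole principle, the 24 regions are the holes and the 145 points are the pigeons.
If every region held at most 6 points, the total would be at most 24 × 6 = 144, which is less than 145.
So some region holds at least ⌈145/24⌉ = 7 points.

7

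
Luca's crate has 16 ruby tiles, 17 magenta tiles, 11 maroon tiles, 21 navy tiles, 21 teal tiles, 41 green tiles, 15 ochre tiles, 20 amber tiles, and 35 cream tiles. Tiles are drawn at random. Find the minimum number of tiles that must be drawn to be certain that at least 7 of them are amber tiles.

In the worst case for collecting amber tiles, every non-amber tile comes out first.
There are 16 + 17 + 11 + 21 + 21 + 41 + 15 + 35 = 177 non-amber tiles altogether.
After those, each further tile must be amber, so 177 + 7 = 184 draws guarantee 7 amber tiles.

184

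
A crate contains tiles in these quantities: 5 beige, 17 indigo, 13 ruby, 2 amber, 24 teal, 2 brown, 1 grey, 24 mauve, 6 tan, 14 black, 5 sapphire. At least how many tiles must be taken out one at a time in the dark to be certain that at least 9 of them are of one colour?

62

An adversary could hand out at most 8 tiles per colour (6 colours run out sooner): 5 + 8 + 8 + 2 + 8 + 2 + 1 + 8 + 6 + 8 + 5 = 61 tiles and still no colour has 9.
One more tile lands in a colour already at 8, so 62 draws are enough and 61 are not.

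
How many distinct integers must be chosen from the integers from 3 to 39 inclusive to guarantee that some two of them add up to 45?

21

Two chosen integers sum to 45 exactly when both halves of some pair {x, 45−x} with 6 ≤ x ≤ 45−x ≤ 39 are chosen — 17 such pairs.
The remaining 3 elements (those with no distinct partner in range) can never complete a 45-sum, so the worst case takes all of them and one from each pair: 3 + 17 = 20.
The 21st integer has to be the second member of some pair, so 20 + 1 = 21.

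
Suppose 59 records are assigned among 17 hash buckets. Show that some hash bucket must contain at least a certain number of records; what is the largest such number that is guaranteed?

4

By pigeonhole, the 17 hash buckets are the holes and the 59 records are the pigeons.
If every hash bucket held at most 3 records, the total would be at most 17 × 3 = 51, which is less than 59.
So some hash bucket holds at least ⌈59/17⌉ = 4 records.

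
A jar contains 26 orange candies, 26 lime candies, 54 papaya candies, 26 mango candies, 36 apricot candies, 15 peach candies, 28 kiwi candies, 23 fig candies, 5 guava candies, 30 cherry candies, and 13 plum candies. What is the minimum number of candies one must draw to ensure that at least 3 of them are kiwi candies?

257

In the worst case for collecting kiwi candies, every non-kiwi candy comes out first.
There are 26 + 26 + 54 + 26 + 36 + 15 + 23 + 5 + 30 + 13 = 254 non-kiwi candies altogether.
After those, each further candy must be kiwi, so 254 + 3 = 257 draws guarantee 3 kiwi candies.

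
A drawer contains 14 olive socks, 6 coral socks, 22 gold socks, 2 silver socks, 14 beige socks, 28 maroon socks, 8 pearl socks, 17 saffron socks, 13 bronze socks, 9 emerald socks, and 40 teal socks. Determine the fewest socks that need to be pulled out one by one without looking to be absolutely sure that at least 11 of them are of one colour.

96

Put each drawn sock into a box by colour. The largest draw with every box below 11 takes min(count, 10) from each colour; colours with fewer than 10 contribute all they have.
Σ min(cᵢ, 10) = 10 + 6 + 10 + 2 + 10 + 10 + 8 + 10 + 10 + 9 + 10 = 95.
Draw number 95 + 1 = 96 must push one box to 11.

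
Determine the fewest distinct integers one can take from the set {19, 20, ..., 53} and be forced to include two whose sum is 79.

22

Group the elements by complementary pair {x, 79−x}: {26,53}, {27,52}, {28,51}, …, giving 14 two-element pairs and 7 integers whose partner 79−x falls outside [19,53].
Treating each of those 21 groups as a pigeonhole, one can pick one integer per group — 21 integers — with no two summing to 79.
The 22nd integer lands in an occupied pair, forcing a sum of 79.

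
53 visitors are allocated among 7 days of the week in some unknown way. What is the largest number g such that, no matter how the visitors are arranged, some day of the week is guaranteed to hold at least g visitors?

8

Pigeonhole: the 7 days of the week are the holes and the 53 visitors are the pigeons.
If every day of the week held at most 7 visitors, the total would be at most 7 × 7 = 49, which is less than 53.
So some day of the week holds at least ⌈53/7⌉ = 8 visitors.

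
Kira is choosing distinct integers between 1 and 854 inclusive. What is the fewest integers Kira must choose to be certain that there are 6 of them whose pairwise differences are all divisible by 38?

191

Integers whose pairwise differences are multiples of 38 are exactly those sharing a remainder mod 38. By pigeonhole, the 38 residue classes mod 38 are the pigeonholes.
With 190 integers one could put 5 in each residue class and have no class reach 6.
The 191st integer pushes some class to 6, so 38·5 + 1 = 191.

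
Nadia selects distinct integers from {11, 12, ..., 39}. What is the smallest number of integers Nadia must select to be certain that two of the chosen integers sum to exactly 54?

A set avoiding the sum 54 can contain at most one of each pair {x, 54−x}, plus the 5 elements whose complement lies outside the range or equal to its own complement.
The integers 11, …, 27 (17 of them) are such a set: any two sum to at least 11+12 = 23 and at most 26+27 = 53 < 54.
By the pigeonhole principle, any 18th integer completes one of the 12 pairs, so 18 choices force a sum of 54.

18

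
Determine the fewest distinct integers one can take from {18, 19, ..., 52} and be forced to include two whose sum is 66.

21

Two chosen integers sum to 66 exactly when both halves of some pair {x, 66−x} with 18 ≤ x ≤ 66−x ≤ 48 are chosen — 15 such pairs.
The remaining 5 elements (those with no distinct partner in range) can never complete a 66-sum, so the worst case takes all of them and one from each pair: 5 + 15 = 20.
Pigeonhole: the 21st integer has to be the second member of some pair, so 20 + 1 = 21.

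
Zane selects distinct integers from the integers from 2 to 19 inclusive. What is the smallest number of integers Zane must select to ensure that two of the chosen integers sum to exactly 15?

13

Two chosen integers sum to 15 exactly when both halves of some pair {x, 15−x} with 2 ≤ x ≤ 15−x ≤ 13 are chosen — 6 such pairs.
The remaining 6 elements (those with no distinct partner in range) can never complete a 15-sum, so the worst case takes all of them and one from each pair: 6 + 6 = 12.
By pigeonhole, the 13th integer has to be the second member of some pair, so 12 + 1 = 13.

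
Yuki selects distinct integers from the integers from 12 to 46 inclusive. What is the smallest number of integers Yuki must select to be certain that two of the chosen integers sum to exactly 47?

24

A set avoiding the sum 47 can contain at most one of each pair {x, 47−x}, plus the 11 elements whose complement lies outside the range.
The integers 24, …, 46 (23 of them) are such a set: any two sum to at least 24+25 = 49 > 47.
Any 24th integer completes one of the 12 pairs, so 24 choices force a sum of 47.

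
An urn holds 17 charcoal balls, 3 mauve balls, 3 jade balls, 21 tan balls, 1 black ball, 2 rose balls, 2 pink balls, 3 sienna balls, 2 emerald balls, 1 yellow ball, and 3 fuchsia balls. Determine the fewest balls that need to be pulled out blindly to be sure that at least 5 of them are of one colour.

29

The 11 colours are the holes; the balls drawn are the pigeons.
To avoid 5 of any one colour, the worst case takes at most 4 of each colour, or every ball of a colour that has fewer than 4.
That gives 4 + 3 + 3 + 4 + 1 + 2 + 2 + 3 + 2 + 1 + 3 = 28 balls with no colour reaching 5.
The next ball forces some colour to 5, so 28 + 1 = 29.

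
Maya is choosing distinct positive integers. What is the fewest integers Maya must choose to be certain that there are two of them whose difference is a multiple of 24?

25

Integers whose pairwise differences are multiples of 24 are exactly those sharing a remainder mod 24. The 24 residue classes mod 24 are the pigeonholes.
With 24 integers one could put 1 in each residue class and have no class reach 2.
The 25th integer pushes some class to 2, so 24·1 + 1 = 25.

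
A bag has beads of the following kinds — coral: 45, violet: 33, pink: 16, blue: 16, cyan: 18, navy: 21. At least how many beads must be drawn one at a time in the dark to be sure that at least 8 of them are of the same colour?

43

An adversary could hand out at most 7 beads per colour: 7 + 7 + 7 + 7 + 7 + 7 = 42 beads and still no colour has 8.
One more bead lands in a colour already at 7, so 43 draws are enough and 42 are not.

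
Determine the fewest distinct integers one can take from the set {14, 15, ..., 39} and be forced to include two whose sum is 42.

20

A set avoiding the sum 42 can contain at most one of each pair {x, 42−x}, plus the 12 elements whose complement lies outside the range or equal to its own complement.
The integers 21, …, 39 (19 of them) are such a set: any two sum to at least 21+22 = 43 > 42.
Any 20th integer completes one of the 7 pairs, so 20 choices force a sum of 42.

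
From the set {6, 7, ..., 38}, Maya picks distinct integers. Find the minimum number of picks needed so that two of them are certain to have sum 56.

24

Group the elements by complementary pair {x, 56−x}: {18,38}, {19,37}, {20,36}, …, giving 10 two-element pairs, the single value 28 (it cannot pair with itself since the integers are distinct), and 12 integers whose partner 56−x falls outside [6,38].
Treating each of those 23 groups as a pigeonhole, one can pick one integer per group — 23 integers — with no two summing to 56.
The 24th integer lands in an occupied pair, forcing a sum of 56.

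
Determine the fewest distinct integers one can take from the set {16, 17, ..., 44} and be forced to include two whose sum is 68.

Two chosen integers sum to 68 exactly when both halves of some pair {x, 68−x} with 24 ≤ x ≤ 68−x ≤ 44 are chosen — 10 such pairs.
The remaining 9 elements (those with no distinct partner in range) can never complete a 68-sum, so the worst case takes all of them and one from each pair: 9 + 10 = 19.
By the pigeonhole principle, the 20th integer has to be the second member of some pair, so 19 + 1 = 20.

20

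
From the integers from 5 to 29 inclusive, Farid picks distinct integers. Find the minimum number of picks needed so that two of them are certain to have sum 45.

Group the elements by complementary pair {x, 45−x}: {16,29}, {17,28}, {18,27}, …, giving 7 two-element pairs and 11 integers whose partner 45−x falls outside [5,29].
Treating each of those 18 groups as a pigeonhole, one can pick one integer per group — 18 integers — with no two summing to 45.
The 19th integer lands in an occupied pair, forcing a sum of 45.

19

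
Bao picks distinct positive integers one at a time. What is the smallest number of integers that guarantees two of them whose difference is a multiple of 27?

Integers whose pairwise differences are multiples of 27 are exactly those sharing a remainder mod 27. By the pigeonhole principle, the 27 residue classes mod 27 are the pigeonholes.
With 27 integers one could put 1 in each residue class and have no class reach 2.
The 28th integer pushes some class to 2, so 27·1 + 1 = 28.

28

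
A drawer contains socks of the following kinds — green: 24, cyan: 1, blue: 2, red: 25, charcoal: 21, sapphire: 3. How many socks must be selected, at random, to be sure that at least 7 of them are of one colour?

25

Put each drawn sock into a box by colour. The largest draw with every box below 7 takes min(count, 6) from each colour; colours with fewer than 6 contribute all they have.
Σ min(cᵢ, 6) = 6 + 1 + 2 + 6 + 6 + 3 = 24.
Draw number 24 + 1 = 25 must push one box to 7.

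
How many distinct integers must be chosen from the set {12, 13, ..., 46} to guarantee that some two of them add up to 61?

20

A set avoiding the sum 61 can contain at most one of each pair {x, 61−x}, plus the 3 elements whose complement lies outside the range.
The integers 12, …, 30 (19 of them) are such a set: any two sum to at least 12+13 = 25 and at most 29+30 = 59 < 61.
Any 20th integer completes one of the 16 pairs, so 20 choices force a sum of 61.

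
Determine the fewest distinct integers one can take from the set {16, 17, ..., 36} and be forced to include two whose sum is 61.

Group the elements by complementary pair {x, 61−x}: {25,36}, {26,35}, {27,34}, …, giving 6 two-element pairs and 9 integers whose partner 61−x falls outside [16,36].
Pigeonhole: treating each of those 15 groups as a pigeonhole, one can pick one integer per group — 15 integers — with no two summing to 61.
The 16th integer lands in an occupied pair, forcing a sum of 61.

16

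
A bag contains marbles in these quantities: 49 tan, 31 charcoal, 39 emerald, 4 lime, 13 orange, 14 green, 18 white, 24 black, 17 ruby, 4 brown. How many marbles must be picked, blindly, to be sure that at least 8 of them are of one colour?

The 10 colours are the holes; the marbles drawn are the pigeons.
To avoid 8 of any one colour, the worst case takes at most 7 of each colour, or every marble of a colour that has fewer than 7.
That gives 7 + 7 + 7 + 4 + 7 + 7 + 7 + 7 + 7 + 4 = 64 marbles with no colour reaching 8.
The next marble forces some colour to 8, so 64 + 1 = 65.

65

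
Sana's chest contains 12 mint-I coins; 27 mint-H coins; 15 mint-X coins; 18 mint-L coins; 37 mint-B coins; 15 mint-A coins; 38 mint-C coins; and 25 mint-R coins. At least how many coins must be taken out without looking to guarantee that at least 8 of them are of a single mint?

Pigeonhole: the 8 mints are the holes; the coins drawn are the pigeons.
To avoid 8 of any one mint, the worst case takes at most 7 of each mint.
That gives 7 + 7 + 7 + 7 + 7 + 7 + 7 + 7 = 56 coins with no mint reaching 8.
The next coin forces some mint to 8, so 56 + 1 = 57.

57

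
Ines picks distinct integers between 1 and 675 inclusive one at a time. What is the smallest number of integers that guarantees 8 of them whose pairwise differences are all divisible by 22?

155

Integers whose pairwise differences are multiples of 22 are exactly those sharing a remainder mod 22. The 22 residue classes mod 22 are the pigeonholes.
With 154 integers one could put 7 in each residue class and have no class reach 8.
The 155th integer pushes some class to 8, so 22·7 + 1 = 155.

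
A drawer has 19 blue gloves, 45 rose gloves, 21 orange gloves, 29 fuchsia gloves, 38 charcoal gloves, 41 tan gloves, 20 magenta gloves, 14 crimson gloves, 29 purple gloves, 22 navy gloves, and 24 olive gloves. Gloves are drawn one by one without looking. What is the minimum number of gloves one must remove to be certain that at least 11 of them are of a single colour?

111

The 11 colours are the holes; the gloves drawn are the pigeons.
To avoid 11 of any one colour, the worst case takes at most 10 of each colour.
That gives 10 + 10 + 10 + 10 + 10 + 10 + 10 + 10 + 10 + 10 + 10 = 110 gloves with no colour reaching 11.
The next glove forces some colour to 11, so 110 + 1 = 111.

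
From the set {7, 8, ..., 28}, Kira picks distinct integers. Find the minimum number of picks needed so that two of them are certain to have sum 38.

Group the elements by complementary pair {x, 38−x}: {10,28}, {11,27}, {12,26}, …, giving 9 two-element pairs, the single value 19 (it cannot pair with itself since the integers are distinct), and 3 integers whose partner 38−x falls outside [7,28].
Treating each of those 13 groups as a pigeonhole, one can pick one integer per group — 13 integers — with no two summing to 38.
The 14th integer lands in an occupied pair, forcing a sum of 38.

14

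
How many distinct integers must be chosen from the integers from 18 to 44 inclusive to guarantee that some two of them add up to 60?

Two chosen integers sum to 60 exactly when both halves of some pair {x, 60−x} with 18 ≤ x ≤ 60−x ≤ 42 are chosen — 12 such pairs.
The remaining 3 elements (those with no distinct partner in range) can never complete a 60-sum, so the worst case takes all of them and one from each pair: 3 + 12 = 15.
By the pigeonhole principle, the 16th integer has to be the second member of some pair, so 15 + 1 = 16.

16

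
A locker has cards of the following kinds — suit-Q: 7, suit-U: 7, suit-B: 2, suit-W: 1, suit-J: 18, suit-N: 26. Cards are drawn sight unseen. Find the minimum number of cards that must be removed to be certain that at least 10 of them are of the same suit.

36

An adversary could hand out at most 9 cards per suit (4 suits run out sooner): 7 + 7 + 2 + 1 + 9 + 9 = 35 cards and still no suit has 10.
Pigeonhole: one more card lands in a suit already at 9, so 36 draws are enough and 35 are not.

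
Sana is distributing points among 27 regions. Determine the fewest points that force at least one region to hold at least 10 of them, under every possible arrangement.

244

With 243 points one could put exactly 9 in each of the 27 regions, and no region would reach 10.
By the pigeonhole principle, one more point must land in a region that already has 9, giving it 10.
So 27 × 9 + 1 = 244 points are required.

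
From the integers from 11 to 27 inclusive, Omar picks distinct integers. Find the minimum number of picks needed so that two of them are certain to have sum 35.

Group the elements by complementary pair {x, 35−x}: {11,24}, {12,23}, {13,22}, …, giving 7 two-element pairs and 3 integers whose partner 35−x falls outside [11,27].
By the pigeonhole principle, treating each of those 10 groups as a pigeonhole, one can pick one integer per group — 10 integers — with no two summing to 35.
The 11th integer lands in an occupied pair, forcing a sum of 35.

11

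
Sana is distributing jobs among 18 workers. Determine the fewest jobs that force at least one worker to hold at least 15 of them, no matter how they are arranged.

253

With 252 jobs one could put exactly 14 in each of the 18 workers, and no worker would reach 15.
By pigeonhole, one more job must land in a worker that already has 14, giving it 15.
So 18 × 14 + 1 = 253 jobs are required.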